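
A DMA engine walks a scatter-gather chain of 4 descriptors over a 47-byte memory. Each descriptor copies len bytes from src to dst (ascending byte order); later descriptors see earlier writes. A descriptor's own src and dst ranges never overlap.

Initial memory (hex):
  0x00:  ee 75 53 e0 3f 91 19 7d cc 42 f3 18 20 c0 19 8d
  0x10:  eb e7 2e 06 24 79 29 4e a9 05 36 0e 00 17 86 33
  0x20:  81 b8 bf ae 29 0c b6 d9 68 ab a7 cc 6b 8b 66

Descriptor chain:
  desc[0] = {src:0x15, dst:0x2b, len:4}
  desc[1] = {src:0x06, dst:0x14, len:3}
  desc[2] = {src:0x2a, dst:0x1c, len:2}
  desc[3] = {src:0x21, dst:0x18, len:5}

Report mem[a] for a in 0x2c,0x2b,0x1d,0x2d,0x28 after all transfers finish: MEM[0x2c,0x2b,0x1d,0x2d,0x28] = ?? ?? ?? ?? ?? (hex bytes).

#0 dst[0x2b+4] := {0x79,0x29,0x4e,0xa9}
#1 dst[0x14+3] := {0x19,0x7d,0xcc}
#2 dst[0x1c+2] := {0xa7,0x79}
#3 dst[0x18+5] := {0xb8,0xbf,0xae,0x29,0x0c}
query mem[0x2c]=0x29, mem[0x2b]=0x79, mem[0x1d]=0x79, mem[0x2d]=0x4e, mem[0x28]=0x68

MEM[0x2c,0x2b,0x1d,0x2d,0x28] = 29 79 79 4e 68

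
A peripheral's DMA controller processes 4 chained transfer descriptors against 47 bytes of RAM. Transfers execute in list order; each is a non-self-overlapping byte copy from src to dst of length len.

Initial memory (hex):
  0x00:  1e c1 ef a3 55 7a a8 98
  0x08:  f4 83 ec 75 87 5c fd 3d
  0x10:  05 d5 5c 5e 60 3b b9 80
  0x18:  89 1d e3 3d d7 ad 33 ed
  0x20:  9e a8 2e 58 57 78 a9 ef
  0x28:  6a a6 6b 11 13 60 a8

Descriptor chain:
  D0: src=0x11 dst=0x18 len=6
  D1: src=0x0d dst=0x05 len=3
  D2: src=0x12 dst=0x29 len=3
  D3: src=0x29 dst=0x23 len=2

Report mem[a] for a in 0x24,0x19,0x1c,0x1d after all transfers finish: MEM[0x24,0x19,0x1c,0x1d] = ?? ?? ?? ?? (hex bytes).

[0] 0x11->0x18 len=6 : d5 5c 5e 60 3b b9
[1] 0x0d->0x05 len=3 : 5c fd 3d
[2] 0x12->0x29 len=3 : 5c 5e 60
[3] 0x29->0x23 len=2 : 5c 5e
query mem[0x24]=0x5e, mem[0x19]=0x5c, mem[0x1c]=0x3b, mem[0x1d]=0xb9

MEM[0x24,0x19,0x1c,0x1d] = 5e 5c 3b b9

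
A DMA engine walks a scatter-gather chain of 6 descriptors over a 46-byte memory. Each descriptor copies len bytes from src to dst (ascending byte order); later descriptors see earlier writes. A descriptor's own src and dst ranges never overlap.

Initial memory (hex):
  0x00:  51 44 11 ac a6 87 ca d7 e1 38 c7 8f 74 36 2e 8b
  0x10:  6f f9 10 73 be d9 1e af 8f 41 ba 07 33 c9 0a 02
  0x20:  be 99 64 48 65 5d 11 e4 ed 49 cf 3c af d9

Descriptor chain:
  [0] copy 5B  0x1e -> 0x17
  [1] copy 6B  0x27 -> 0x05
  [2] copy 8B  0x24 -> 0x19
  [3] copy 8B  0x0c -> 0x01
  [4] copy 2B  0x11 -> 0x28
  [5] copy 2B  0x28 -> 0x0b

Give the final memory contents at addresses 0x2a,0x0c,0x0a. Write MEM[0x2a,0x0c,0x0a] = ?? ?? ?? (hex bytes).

[0] 0x1e->0x17 len=5 : 0a 02 be 99 64
[1] 0x27->0x05 len=6 : e4 ed 49 cf 3c af
[2] 0x24->0x19 len=8 : 65 5d 11 e4 ed 49 cf 3c
[3] 0x0c->0x01 len=8 : 74 36 2e 8b 6f f9 10 73
[4] 0x11->0x28 len=2 : f9 10
[5] 0x28->0x0b len=2 : f9 10
query mem[0x2a]=0xcf, mem[0x0c]=0x10, mem[0x0a]=0xaf

MEM[0x2a,0x0c,0x0a] = cf 10 af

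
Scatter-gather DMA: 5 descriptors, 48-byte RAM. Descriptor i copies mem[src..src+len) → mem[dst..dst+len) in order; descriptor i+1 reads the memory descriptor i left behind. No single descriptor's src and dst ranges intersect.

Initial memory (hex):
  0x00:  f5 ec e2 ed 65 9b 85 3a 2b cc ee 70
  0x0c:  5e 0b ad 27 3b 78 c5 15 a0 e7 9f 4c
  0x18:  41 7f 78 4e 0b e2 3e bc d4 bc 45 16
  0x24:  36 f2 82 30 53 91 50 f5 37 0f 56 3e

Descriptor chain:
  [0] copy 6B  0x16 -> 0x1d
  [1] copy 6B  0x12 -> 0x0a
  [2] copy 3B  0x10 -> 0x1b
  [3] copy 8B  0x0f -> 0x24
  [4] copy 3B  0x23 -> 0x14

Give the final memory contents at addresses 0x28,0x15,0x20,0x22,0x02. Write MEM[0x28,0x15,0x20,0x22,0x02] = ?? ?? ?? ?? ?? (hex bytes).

  after D0: wrote 6B at 0x1d = 9f4c417f784e
  after D1: wrote 6B at 0x0a = c515a0e79f4c
  after D2: wrote 3B at 0x1b = 3b78c5
  after D3: wrote 8B at 0x24 = 4c3b78c515a0e79f
  after D4: wrote 3B at 0x14 = 164c3b
query mem[0x28]=0x15, mem[0x15]=0x4c, mem[0x20]=0x7f, mem[0x22]=0x4e, mem[0x02]=0xe2

MEM[0x28,0x15,0x20,0x22,0x02] = 15 4c 7f 4e e2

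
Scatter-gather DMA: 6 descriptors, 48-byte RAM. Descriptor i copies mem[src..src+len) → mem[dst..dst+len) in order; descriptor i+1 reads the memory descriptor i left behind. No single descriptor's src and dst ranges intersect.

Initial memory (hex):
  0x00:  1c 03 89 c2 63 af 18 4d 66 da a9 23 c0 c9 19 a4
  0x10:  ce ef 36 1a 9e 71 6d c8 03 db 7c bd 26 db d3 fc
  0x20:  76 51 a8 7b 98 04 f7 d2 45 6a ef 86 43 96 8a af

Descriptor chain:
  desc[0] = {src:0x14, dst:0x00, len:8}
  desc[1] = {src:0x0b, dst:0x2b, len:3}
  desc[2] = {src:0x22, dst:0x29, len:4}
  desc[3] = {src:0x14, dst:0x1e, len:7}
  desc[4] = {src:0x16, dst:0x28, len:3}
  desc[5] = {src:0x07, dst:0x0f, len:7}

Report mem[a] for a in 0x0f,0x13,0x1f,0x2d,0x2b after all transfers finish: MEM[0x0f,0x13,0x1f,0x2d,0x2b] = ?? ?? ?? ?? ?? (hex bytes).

MEM[0x0f,0x13,0x1f,0x2d,0x2b] = bd 23 71 c9 98

  after D0: wrote 8B at 0x00 = 9e716dc803db7cbd
  after D1: wrote 3B at 0x2b = 23c0c9
  after D2: wrote 4B at 0x29 = a87b9804
  after D3: wrote 7B at 0x1e = 9e716dc803db7c
  after D4: wrote 3B at 0x28 = 6dc803
  after D5: wrote 7B at 0x0f = bd66daa923c0c9
query mem[0x0f]=0xbd, mem[0x13]=0x23, mem[0x1f]=0x71, mem[0x2d]=0xc9, mem[0x2b]=0x98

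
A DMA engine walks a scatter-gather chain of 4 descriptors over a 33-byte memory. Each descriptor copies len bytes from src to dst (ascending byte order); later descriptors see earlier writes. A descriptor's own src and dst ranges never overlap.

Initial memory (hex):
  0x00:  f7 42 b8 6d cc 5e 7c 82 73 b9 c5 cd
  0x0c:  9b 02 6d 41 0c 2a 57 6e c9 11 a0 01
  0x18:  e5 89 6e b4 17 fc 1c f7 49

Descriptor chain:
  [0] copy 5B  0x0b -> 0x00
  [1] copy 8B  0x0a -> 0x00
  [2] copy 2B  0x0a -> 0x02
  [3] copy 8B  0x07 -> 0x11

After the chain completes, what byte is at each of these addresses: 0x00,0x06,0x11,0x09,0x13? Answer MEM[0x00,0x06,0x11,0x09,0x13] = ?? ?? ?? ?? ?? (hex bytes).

MEM[0x00,0x06,0x11,0x09,0x13] = c5 0c 2a b9 b9

D0: mem[0x00..0x04] <- [cd 9b 02 6d 41]
D1: mem[0x00..0x07] <- [c5 cd 9b 02 6d 41 0c 2a]
D2: mem[0x02..0x03] <- [c5 cd]
D3: mem[0x11..0x18] <- [2a 73 b9 c5 cd 9b 02 6d]
query mem[0x00]=0xc5, mem[0x06]=0x0c, mem[0x11]=0x2a, mem[0x09]=0xb9, mem[0x13]=0xb9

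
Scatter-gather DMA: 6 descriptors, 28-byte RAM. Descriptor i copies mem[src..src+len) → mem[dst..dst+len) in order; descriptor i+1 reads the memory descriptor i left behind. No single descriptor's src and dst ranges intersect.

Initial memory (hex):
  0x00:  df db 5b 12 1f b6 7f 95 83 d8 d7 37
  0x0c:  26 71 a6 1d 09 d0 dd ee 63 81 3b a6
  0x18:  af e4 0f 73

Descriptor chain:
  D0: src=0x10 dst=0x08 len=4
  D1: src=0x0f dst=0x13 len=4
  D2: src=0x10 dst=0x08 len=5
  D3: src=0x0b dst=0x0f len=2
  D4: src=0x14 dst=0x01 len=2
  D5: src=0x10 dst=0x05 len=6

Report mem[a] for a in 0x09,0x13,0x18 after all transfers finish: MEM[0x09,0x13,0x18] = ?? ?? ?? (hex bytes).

D0: mem[0x08..0x0b] <- [09 d0 dd ee]
D1: mem[0x13..0x16] <- [1d 09 d0 dd]
D2: mem[0x08..0x0c] <- [09 d0 dd 1d 09]
D3: mem[0x0f..0x10] <- [1d 09]
D4: mem[0x01..0x02] <- [09 d0]
D5: mem[0x05..0x0a] <- [09 d0 dd 1d 09 d0]
query mem[0x09]=0x09, mem[0x13]=0x1d, mem[0x18]=0xaf

MEM[0x09,0x13,0x18] = 09 1d af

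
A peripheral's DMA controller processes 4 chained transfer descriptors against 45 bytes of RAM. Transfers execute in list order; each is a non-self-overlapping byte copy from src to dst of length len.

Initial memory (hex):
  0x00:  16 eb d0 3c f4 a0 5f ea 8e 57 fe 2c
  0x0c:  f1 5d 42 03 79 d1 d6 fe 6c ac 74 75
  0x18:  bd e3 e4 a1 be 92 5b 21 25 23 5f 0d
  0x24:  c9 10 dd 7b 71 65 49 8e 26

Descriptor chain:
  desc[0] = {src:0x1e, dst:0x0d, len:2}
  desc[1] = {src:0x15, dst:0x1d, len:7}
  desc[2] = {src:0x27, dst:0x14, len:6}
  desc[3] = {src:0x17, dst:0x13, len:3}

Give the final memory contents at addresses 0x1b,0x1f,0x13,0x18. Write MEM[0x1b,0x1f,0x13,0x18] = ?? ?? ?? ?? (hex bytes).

[0] 0x1e->0x0d len=2 : 5b 21
[1] 0x15->0x1d len=7 : ac 74 75 bd e3 e4 a1
[2] 0x27->0x14 len=6 : 7b 71 65 49 8e 26
[3] 0x17->0x13 len=3 : 49 8e 26
query mem[0x1b]=0xa1, mem[0x1f]=0x75, mem[0x13]=0x49, mem[0x18]=0x8e

MEM[0x1b,0x1f,0x13,0x18] = a1 75 49 8e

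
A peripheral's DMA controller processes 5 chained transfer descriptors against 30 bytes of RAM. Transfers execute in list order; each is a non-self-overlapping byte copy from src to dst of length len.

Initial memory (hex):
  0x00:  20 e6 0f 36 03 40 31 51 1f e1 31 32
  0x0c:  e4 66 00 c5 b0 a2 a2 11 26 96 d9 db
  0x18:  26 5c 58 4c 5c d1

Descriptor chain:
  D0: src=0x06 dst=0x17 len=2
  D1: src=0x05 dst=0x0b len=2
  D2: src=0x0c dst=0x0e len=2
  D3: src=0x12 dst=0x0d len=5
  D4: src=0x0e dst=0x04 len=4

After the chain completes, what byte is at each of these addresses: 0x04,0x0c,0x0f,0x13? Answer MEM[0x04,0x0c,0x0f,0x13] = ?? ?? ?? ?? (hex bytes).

MEM[0x04,0x0c,0x0f,0x13] = 11 31 26 11

D0: mem[0x17..0x18] <- [31 51]
D1: mem[0x0b..0x0c] <- [40 31]
D2: mem[0x0e..0x0f] <- [31 66]
D3: mem[0x0d..0x11] <- [a2 11 26 96 d9]
D4: mem[0x04..0x07] <- [11 26 96 d9]
query mem[0x04]=0x11, mem[0x0c]=0x31, mem[0x0f]=0x26, mem[0x13]=0x11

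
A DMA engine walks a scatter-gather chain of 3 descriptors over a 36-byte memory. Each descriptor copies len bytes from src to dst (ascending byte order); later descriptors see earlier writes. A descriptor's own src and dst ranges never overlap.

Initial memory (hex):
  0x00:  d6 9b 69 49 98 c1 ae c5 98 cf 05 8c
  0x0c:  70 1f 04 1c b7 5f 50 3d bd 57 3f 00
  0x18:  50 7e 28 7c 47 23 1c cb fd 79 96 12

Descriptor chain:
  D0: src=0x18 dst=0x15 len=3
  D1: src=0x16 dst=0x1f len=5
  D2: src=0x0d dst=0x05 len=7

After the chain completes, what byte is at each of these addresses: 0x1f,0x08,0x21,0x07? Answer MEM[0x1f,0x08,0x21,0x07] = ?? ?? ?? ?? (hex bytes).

MEM[0x1f,0x08,0x21,0x07] = 7e b7 50 1c

D0: mem[0x15..0x17] <- [50 7e 28]
D1: mem[0x1f..0x23] <- [7e 28 50 7e 28]
D2: mem[0x05..0x0b] <- [1f 04 1c b7 5f 50 3d]
query mem[0x1f]=0x7e, mem[0x08]=0xb7, mem[0x21]=0x50, mem[0x07]=0x1c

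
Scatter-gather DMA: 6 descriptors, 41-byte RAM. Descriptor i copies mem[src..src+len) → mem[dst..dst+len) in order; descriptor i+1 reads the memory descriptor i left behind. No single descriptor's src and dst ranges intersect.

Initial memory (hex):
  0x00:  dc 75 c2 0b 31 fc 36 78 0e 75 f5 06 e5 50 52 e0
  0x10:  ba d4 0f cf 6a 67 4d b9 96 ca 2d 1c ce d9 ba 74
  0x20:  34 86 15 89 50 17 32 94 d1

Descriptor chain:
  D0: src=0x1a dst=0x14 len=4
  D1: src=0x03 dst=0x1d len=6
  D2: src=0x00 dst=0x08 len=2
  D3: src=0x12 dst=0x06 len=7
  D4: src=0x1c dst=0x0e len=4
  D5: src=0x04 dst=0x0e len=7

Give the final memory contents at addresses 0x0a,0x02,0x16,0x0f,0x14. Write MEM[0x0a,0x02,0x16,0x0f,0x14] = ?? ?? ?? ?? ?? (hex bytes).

MEM[0x0a,0x02,0x16,0x0f,0x14] = ce c2 ce fc ce

  after D0: wrote 4B at 0x14 = 2d1cced9
  after D1: wrote 6B at 0x1d = 0b31fc36780e
  after D2: wrote 2B at 0x08 = dc75
  after D3: wrote 7B at 0x06 = 0fcf2d1cced996
  after D4: wrote 4B at 0x0e = ce0b31fc
  after D5: wrote 7B at 0x0e = 31fc0fcf2d1cce
query mem[0x0a]=0xce, mem[0x02]=0xc2, mem[0x16]=0xce, mem[0x0f]=0xfc, mem[0x14]=0xce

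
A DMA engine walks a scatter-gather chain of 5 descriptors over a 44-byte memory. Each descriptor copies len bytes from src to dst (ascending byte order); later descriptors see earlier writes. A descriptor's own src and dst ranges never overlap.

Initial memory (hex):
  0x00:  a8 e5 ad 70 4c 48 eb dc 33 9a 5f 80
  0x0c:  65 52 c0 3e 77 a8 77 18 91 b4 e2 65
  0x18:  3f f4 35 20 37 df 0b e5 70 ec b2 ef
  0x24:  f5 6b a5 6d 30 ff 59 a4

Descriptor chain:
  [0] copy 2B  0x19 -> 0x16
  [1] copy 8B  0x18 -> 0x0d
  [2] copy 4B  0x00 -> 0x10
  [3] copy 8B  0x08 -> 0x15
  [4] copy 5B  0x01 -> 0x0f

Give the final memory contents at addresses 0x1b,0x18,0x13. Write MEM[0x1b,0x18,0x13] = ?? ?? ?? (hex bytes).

D0: mem[0x16..0x17] <- [f4 35]
D1: mem[0x0d..0x14] <- [3f f4 35 20 37 df 0b e5]
D2: mem[0x10..0x13] <- [a8 e5 ad 70]
D3: mem[0x15..0x1c] <- [33 9a 5f 80 65 3f f4 35]
D4: mem[0x0f..0x13] <- [e5 ad 70 4c 48]
query mem[0x1b]=0xf4, mem[0x18]=0x80, mem[0x13]=0x48

MEM[0x1b,0x18,0x13] = f4 80 48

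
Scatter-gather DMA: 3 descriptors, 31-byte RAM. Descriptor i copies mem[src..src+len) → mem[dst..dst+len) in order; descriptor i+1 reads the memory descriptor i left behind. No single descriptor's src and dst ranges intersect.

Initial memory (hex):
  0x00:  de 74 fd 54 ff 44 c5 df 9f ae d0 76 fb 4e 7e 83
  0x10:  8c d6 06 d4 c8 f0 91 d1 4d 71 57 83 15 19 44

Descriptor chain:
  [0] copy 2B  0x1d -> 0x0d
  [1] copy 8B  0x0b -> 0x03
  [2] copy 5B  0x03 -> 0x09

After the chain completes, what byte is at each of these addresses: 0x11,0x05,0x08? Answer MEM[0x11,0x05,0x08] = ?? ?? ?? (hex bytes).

D0: mem[0x0d..0x0e] <- [19 44]
D1: mem[0x03..0x0a] <- [76 fb 19 44 83 8c d6 06]
D2: mem[0x09..0x0d] <- [76 fb 19 44 83]
query mem[0x11]=0xd6, mem[0x05]=0x19, mem[0x08]=0x8c

MEM[0x11,0x05,0x08] = d6 19 8c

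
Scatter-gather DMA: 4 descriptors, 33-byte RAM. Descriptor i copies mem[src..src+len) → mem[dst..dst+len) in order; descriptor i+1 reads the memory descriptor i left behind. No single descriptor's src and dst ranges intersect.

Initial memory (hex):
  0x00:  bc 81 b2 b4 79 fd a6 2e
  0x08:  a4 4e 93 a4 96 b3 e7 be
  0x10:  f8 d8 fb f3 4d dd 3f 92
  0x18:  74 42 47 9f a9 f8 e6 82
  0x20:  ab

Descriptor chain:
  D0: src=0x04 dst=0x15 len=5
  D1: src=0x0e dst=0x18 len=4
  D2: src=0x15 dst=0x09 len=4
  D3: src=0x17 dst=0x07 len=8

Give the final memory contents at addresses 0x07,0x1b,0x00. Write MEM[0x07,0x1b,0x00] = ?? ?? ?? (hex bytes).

[0] 0x04->0x15 len=5 : 79 fd a6 2e a4
[1] 0x0e->0x18 len=4 : e7 be f8 d8
[2] 0x15->0x09 len=4 : 79 fd a6 e7
[3] 0x17->0x07 len=8 : a6 e7 be f8 d8 a9 f8 e6
query mem[0x07]=0xa6, mem[0x1b]=0xd8, mem[0x00]=0xbc

MEM[0x07,0x1b,0x00] = a6 d8 bc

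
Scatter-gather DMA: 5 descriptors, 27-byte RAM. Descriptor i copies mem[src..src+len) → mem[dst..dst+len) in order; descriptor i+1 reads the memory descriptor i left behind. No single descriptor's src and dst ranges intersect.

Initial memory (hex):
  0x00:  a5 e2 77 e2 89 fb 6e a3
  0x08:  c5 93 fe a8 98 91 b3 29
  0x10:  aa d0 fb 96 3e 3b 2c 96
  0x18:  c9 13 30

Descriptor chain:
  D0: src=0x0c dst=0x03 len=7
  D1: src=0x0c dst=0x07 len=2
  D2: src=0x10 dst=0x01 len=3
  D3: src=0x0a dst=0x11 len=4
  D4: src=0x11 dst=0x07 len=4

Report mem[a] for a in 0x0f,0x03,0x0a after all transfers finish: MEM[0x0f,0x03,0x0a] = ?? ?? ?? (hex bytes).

MEM[0x0f,0x03,0x0a] = 29 fb 91

#0 dst[0x03+7] := {0x98,0x91,0xb3,0x29,0xaa,0xd0,0xfb}
#1 dst[0x07+2] := {0x98,0x91}
#2 dst[0x01+3] := {0xaa,0xd0,0xfb}
#3 dst[0x11+4] := {0xfe,0xa8,0x98,0x91}
#4 dst[0x07+4] := {0xfe,0xa8,0x98,0x91}
query mem[0x0f]=0x29, mem[0x03]=0xfb, mem[0x0a]=0x91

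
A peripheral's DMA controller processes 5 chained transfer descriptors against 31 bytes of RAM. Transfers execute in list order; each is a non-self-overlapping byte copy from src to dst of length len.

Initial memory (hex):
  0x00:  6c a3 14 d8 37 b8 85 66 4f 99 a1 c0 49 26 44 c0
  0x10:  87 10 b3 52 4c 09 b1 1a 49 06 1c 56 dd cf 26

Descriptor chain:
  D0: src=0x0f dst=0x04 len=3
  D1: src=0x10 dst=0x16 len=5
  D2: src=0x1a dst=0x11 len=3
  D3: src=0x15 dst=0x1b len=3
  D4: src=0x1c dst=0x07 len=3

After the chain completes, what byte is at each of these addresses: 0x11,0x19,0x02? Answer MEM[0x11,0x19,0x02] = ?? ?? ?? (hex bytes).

MEM[0x11,0x19,0x02] = 4c 52 14

[0] 0x0f->0x04 len=3 : c0 87 10
[1] 0x10->0x16 len=5 : 87 10 b3 52 4c
[2] 0x1a->0x11 len=3 : 4c 56 dd
[3] 0x15->0x1b len=3 : 09 87 10
[4] 0x1c->0x07 len=3 : 87 10 26
query mem[0x11]=0x4c, mem[0x19]=0x52, mem[0x02]=0x14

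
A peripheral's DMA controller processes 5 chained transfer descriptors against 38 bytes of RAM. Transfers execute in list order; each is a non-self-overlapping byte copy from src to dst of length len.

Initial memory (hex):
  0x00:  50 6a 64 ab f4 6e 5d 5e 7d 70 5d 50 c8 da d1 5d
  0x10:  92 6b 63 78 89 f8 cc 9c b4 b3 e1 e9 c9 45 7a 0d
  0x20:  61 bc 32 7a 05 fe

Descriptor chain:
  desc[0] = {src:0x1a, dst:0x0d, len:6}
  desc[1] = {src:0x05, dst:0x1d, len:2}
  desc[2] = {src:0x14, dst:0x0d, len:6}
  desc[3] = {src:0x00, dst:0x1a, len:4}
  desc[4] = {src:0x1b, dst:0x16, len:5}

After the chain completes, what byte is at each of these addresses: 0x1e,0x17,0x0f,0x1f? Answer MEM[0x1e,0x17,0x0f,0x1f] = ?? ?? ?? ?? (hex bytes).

  after D0: wrote 6B at 0x0d = e1e9c9457a0d
  after D1: wrote 2B at 0x1d = 6e5d
  after D2: wrote 6B at 0x0d = 89f8cc9cb4b3
  after D3: wrote 4B at 0x1a = 506a64ab
  after D4: wrote 5B at 0x16 = 6a64ab5d0d
query mem[0x1e]=0x5d, mem[0x17]=0x64, mem[0x0f]=0xcc, mem[0x1f]=0x0d

MEM[0x1e,0x17,0x0f,0x1f] = 5d 64 cc 0d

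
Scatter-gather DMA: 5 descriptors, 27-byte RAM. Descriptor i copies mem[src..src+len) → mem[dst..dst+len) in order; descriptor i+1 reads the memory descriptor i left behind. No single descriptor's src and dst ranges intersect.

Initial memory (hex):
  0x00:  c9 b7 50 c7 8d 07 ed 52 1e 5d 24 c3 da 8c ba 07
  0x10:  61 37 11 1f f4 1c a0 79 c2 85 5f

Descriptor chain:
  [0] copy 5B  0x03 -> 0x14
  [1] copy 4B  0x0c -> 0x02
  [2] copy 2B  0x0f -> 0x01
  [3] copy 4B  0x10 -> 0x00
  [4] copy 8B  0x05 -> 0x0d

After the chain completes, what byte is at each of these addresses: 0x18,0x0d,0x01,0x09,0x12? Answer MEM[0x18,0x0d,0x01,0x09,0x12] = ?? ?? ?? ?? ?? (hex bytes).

D0: mem[0x14..0x18] <- [c7 8d 07 ed 52]
D1: mem[0x02..0x05] <- [da 8c ba 07]
D2: mem[0x01..0x02] <- [07 61]
D3: mem[0x00..0x03] <- [61 37 11 1f]
D4: mem[0x0d..0x14] <- [07 ed 52 1e 5d 24 c3 da]
query mem[0x18]=0x52, mem[0x0d]=0x07, mem[0x01]=0x37, mem[0x09]=0x5d, mem[0x12]=0x24

MEM[0x18,0x0d,0x01,0x09,0x12] = 52 07 37 5d 24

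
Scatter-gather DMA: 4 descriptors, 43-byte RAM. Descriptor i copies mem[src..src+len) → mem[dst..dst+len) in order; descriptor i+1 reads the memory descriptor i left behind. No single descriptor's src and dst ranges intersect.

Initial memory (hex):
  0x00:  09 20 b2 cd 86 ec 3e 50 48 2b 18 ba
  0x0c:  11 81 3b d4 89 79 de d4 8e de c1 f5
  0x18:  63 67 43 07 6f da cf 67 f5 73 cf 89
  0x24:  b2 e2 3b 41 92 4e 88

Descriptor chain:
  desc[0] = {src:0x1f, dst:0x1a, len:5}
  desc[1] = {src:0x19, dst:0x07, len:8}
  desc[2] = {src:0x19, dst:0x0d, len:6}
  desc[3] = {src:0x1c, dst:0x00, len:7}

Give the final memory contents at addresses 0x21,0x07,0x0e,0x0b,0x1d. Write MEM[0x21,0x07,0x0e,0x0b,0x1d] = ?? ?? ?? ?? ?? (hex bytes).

MEM[0x21,0x07,0x0e,0x0b,0x1d] = 73 67 67 cf cf

#0 dst[0x1a+5] := {0x67,0xf5,0x73,0xcf,0x89}
#1 dst[0x07+8] := {0x67,0x67,0xf5,0x73,0xcf,0x89,0x67,0xf5}
#2 dst[0x0d+6] := {0x67,0x67,0xf5,0x73,0xcf,0x89}
#3 dst[0x00+7] := {0x73,0xcf,0x89,0x67,0xf5,0x73,0xcf}
query mem[0x21]=0x73, mem[0x07]=0x67, mem[0x0e]=0x67, mem[0x0b]=0xcf, mem[0x1d]=0xcf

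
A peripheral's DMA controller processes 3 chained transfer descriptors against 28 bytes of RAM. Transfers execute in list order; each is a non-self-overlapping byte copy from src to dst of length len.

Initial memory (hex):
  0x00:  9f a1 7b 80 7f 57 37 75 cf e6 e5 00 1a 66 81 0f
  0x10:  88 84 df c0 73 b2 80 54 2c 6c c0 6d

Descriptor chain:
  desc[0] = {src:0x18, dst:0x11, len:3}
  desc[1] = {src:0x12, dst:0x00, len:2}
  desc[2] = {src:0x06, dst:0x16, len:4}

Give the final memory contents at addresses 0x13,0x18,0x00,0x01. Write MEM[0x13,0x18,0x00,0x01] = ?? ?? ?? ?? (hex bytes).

MEM[0x13,0x18,0x00,0x01] = c0 cf 6c c0

D0: mem[0x11..0x13] <- [2c 6c c0]
D1: mem[0x00..0x01] <- [6c c0]
D2: mem[0x16..0x19] <- [37 75 cf e6]
query mem[0x13]=0xc0, mem[0x18]=0xcf, mem[0x00]=0x6c, mem[0x01]=0xc0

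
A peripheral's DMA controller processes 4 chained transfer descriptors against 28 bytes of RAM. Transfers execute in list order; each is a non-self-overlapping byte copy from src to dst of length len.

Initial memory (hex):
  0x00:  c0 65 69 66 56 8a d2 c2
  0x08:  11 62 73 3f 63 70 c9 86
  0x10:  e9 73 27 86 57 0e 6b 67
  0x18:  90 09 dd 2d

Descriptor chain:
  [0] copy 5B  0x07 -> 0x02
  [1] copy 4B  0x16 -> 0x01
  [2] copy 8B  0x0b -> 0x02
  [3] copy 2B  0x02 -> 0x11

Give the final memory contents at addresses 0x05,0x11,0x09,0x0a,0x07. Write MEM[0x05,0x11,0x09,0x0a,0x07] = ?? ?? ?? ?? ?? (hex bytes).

MEM[0x05,0x11,0x09,0x0a,0x07] = c9 3f 27 73 e9

[0] 0x07->0x02 len=5 : c2 11 62 73 3f
[1] 0x16->0x01 len=4 : 6b 67 90 09
[2] 0x0b->0x02 len=8 : 3f 63 70 c9 86 e9 73 27
[3] 0x02->0x11 len=2 : 3f 63
query mem[0x05]=0xc9, mem[0x11]=0x3f, mem[0x09]=0x27, mem[0x0a]=0x73, mem[0x07]=0xe9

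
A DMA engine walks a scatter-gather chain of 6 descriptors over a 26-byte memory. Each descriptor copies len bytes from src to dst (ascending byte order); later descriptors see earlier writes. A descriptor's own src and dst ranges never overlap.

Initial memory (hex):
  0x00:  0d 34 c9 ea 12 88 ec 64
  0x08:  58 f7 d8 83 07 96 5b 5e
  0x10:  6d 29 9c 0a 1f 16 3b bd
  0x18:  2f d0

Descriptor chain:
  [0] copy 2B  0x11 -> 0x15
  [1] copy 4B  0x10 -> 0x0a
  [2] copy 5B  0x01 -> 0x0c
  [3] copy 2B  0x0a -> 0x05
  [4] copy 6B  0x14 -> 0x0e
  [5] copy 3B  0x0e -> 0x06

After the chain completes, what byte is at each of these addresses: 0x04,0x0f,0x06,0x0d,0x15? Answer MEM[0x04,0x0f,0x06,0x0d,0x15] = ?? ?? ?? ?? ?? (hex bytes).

MEM[0x04,0x0f,0x06,0x0d,0x15] = 12 29 1f c9 29

D0: mem[0x15..0x16] <- [29 9c]
D1: mem[0x0a..0x0d] <- [6d 29 9c 0a]
D2: mem[0x0c..0x10] <- [34 c9 ea 12 88]
D3: mem[0x05..0x06] <- [6d 29]
D4: mem[0x0e..0x13] <- [1f 29 9c bd 2f d0]
D5: mem[0x06..0x08] <- [1f 29 9c]
query mem[0x04]=0x12, mem[0x0f]=0x29, mem[0x06]=0x1f, mem[0x0d]=0xc9, mem[0x15]=0x29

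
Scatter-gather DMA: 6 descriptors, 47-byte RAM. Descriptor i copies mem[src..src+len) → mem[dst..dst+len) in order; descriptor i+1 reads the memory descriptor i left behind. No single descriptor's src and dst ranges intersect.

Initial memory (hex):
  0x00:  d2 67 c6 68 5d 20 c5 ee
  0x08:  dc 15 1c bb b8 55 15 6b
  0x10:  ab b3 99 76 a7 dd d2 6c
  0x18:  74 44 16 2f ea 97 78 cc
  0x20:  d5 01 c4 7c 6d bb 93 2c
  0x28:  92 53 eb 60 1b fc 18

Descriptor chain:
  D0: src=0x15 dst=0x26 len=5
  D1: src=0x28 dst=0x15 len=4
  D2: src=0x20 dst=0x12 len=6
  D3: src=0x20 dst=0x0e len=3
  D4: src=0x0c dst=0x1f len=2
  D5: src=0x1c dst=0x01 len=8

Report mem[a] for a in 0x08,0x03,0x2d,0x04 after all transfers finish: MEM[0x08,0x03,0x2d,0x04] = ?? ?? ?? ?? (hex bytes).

  after D0: wrote 5B at 0x26 = ddd26c7444
  after D1: wrote 4B at 0x15 = 6c744460
  after D2: wrote 6B at 0x12 = d501c47c6dbb
  after D3: wrote 3B at 0x0e = d501c4
  after D4: wrote 2B at 0x1f = b855
  after D5: wrote 8B at 0x01 = ea9778b85501c47c
query mem[0x08]=0x7c, mem[0x03]=0x78, mem[0x2d]=0xfc, mem[0x04]=0xb8

MEM[0x08,0x03,0x2d,0x04] = 7c 78 fc b8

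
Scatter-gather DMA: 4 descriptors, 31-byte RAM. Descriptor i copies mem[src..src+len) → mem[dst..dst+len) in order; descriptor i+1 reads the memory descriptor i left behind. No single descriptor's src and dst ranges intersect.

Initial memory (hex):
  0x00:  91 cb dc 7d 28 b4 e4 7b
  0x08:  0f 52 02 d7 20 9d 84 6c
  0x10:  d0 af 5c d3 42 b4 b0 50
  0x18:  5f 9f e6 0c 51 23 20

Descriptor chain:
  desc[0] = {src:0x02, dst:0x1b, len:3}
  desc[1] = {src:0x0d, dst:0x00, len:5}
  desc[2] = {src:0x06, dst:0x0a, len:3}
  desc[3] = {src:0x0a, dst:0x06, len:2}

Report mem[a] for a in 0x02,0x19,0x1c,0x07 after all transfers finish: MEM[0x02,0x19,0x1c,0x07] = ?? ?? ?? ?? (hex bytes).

MEM[0x02,0x19,0x1c,0x07] = 6c 9f 7d 7b

[0] 0x02->0x1b len=3 : dc 7d 28
[1] 0x0d->0x00 len=5 : 9d 84 6c d0 af
[2] 0x06->0x0a len=3 : e4 7b 0f
[3] 0x0a->0x06 len=2 : e4 7b
query mem[0x02]=0x6c, mem[0x19]=0x9f, mem[0x1c]=0x7d, mem[0x07]=0x7b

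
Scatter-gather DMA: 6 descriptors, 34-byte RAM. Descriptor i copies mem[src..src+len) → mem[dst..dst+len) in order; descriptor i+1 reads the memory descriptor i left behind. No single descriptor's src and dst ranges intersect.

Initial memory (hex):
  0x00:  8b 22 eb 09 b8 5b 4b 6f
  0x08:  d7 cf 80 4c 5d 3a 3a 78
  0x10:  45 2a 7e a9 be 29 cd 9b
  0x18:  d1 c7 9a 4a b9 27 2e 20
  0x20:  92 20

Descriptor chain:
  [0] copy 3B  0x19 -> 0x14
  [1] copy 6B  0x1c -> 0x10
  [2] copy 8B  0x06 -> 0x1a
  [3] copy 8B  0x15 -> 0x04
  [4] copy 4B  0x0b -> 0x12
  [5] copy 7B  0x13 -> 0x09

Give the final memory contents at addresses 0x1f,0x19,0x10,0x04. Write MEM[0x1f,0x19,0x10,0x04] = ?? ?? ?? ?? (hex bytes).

MEM[0x1f,0x19,0x10,0x04] = 4c c7 b9 20

[0] 0x19->0x14 len=3 : c7 9a 4a
[1] 0x1c->0x10 len=6 : b9 27 2e 20 92 20
[2] 0x06->0x1a len=8 : 4b 6f d7 cf 80 4c 5d 3a
[3] 0x15->0x04 len=8 : 20 4a 9b d1 c7 4b 6f d7
[4] 0x0b->0x12 len=4 : d7 5d 3a 3a
[5] 0x13->0x09 len=7 : 5d 3a 3a 4a 9b d1 c7
query mem[0x1f]=0x4c, mem[0x19]=0xc7, mem[0x10]=0xb9, mem[0x04]=0x20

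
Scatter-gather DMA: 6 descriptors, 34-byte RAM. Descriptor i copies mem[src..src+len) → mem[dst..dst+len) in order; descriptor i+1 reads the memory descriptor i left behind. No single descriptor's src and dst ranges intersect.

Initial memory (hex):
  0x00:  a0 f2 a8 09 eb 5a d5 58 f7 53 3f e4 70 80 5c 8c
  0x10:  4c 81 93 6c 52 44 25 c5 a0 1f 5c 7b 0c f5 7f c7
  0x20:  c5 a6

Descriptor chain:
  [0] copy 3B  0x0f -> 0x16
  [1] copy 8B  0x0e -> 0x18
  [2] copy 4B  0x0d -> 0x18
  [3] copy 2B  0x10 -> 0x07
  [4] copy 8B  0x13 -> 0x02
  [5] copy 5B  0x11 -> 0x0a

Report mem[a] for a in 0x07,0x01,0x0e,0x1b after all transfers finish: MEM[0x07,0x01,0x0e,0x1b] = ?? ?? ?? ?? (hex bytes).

D0: mem[0x16..0x18] <- [8c 4c 81]
D1: mem[0x18..0x1f] <- [5c 8c 4c 81 93 6c 52 44]
D2: mem[0x18..0x1b] <- [80 5c 8c 4c]
D3: mem[0x07..0x08] <- [4c 81]
D4: mem[0x02..0x09] <- [6c 52 44 8c 4c 80 5c 8c]
D5: mem[0x0a..0x0e] <- [81 93 6c 52 44]
query mem[0x07]=0x80, mem[0x01]=0xf2, mem[0x0e]=0x44, mem[0x1b]=0x4c

MEM[0x07,0x01,0x0e,0x1b] = 80 f2 44 4c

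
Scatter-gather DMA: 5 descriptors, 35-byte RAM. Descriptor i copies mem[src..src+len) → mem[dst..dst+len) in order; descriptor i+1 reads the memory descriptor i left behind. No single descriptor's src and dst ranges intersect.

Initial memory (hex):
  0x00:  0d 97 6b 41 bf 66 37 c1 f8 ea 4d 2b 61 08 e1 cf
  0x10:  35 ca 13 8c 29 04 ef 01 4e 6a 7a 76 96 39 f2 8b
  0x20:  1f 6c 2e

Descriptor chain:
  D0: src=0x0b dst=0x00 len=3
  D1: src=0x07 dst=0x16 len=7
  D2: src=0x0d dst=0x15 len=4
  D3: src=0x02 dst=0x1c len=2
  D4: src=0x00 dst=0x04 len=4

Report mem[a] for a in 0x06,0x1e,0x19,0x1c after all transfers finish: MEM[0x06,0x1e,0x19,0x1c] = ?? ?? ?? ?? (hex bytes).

[0] 0x0b->0x00 len=3 : 2b 61 08
[1] 0x07->0x16 len=7 : c1 f8 ea 4d 2b 61 08
[2] 0x0d->0x15 len=4 : 08 e1 cf 35
[3] 0x02->0x1c len=2 : 08 41
[4] 0x00->0x04 len=4 : 2b 61 08 41
query mem[0x06]=0x08, mem[0x1e]=0xf2, mem[0x19]=0x4d, mem[0x1c]=0x08

MEM[0x06,0x1e,0x19,0x1c] = 08 f2 4d 08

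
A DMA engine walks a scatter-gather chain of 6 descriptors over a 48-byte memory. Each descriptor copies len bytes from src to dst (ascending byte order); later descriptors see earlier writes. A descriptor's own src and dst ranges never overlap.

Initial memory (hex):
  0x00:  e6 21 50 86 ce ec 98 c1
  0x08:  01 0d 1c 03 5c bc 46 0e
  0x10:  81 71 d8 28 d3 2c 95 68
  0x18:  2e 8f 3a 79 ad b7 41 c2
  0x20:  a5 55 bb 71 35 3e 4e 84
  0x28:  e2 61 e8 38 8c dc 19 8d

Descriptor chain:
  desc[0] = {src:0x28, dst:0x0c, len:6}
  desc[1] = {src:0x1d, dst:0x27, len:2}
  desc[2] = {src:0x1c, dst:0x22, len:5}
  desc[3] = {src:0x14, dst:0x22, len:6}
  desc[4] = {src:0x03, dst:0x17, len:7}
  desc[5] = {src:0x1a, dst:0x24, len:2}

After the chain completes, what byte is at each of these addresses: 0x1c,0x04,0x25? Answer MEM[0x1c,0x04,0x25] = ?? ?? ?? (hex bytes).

D0: mem[0x0c..0x11] <- [e2 61 e8 38 8c dc]
D1: mem[0x27..0x28] <- [b7 41]
D2: mem[0x22..0x26] <- [ad b7 41 c2 a5]
D3: mem[0x22..0x27] <- [d3 2c 95 68 2e 8f]
D4: mem[0x17..0x1d] <- [86 ce ec 98 c1 01 0d]
D5: mem[0x24..0x25] <- [98 c1]
query mem[0x1c]=0x01, mem[0x04]=0xce, mem[0x25]=0xc1

MEM[0x1c,0x04,0x25] = 01 ce c1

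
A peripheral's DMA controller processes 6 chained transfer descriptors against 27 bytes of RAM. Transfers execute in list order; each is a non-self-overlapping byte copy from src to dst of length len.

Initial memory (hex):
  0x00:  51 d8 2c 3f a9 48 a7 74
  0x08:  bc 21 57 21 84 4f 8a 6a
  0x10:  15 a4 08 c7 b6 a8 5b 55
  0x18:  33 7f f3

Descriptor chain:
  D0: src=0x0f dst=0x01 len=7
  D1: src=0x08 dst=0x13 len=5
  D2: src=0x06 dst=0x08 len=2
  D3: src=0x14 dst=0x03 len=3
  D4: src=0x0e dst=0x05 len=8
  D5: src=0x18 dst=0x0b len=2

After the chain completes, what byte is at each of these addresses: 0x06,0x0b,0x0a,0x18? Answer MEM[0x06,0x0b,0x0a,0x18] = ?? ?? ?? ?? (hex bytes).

D0: mem[0x01..0x07] <- [6a 15 a4 08 c7 b6 a8]
D1: mem[0x13..0x17] <- [bc 21 57 21 84]
D2: mem[0x08..0x09] <- [b6 a8]
D3: mem[0x03..0x05] <- [21 57 21]
D4: mem[0x05..0x0c] <- [8a 6a 15 a4 08 bc 21 57]
D5: mem[0x0b..0x0c] <- [33 7f]
query mem[0x06]=0x6a, mem[0x0b]=0x33, mem[0x0a]=0xbc, mem[0x18]=0x33

MEM[0x06,0x0b,0x0a,0x18] = 6a 33 bc 33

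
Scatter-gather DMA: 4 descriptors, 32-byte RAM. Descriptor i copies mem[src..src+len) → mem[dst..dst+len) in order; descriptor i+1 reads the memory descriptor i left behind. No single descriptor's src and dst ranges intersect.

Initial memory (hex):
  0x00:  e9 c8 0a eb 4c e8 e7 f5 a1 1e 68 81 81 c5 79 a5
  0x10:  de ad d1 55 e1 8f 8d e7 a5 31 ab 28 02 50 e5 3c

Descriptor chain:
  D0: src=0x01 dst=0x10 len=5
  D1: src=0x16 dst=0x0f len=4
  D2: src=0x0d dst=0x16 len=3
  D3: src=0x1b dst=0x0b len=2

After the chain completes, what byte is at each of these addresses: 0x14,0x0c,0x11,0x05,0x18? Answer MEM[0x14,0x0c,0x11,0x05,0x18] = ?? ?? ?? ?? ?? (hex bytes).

D0: mem[0x10..0x14] <- [c8 0a eb 4c e8]
D1: mem[0x0f..0x12] <- [8d e7 a5 31]
D2: mem[0x16..0x18] <- [c5 79 8d]
D3: mem[0x0b..0x0c] <- [28 02]
query mem[0x14]=0xe8, mem[0x0c]=0x02, mem[0x11]=0xa5, mem[0x05]=0xe8, mem[0x18]=0x8d

MEM[0x14,0x0c,0x11,0x05,0x18] = e8 02 a5 e8 8d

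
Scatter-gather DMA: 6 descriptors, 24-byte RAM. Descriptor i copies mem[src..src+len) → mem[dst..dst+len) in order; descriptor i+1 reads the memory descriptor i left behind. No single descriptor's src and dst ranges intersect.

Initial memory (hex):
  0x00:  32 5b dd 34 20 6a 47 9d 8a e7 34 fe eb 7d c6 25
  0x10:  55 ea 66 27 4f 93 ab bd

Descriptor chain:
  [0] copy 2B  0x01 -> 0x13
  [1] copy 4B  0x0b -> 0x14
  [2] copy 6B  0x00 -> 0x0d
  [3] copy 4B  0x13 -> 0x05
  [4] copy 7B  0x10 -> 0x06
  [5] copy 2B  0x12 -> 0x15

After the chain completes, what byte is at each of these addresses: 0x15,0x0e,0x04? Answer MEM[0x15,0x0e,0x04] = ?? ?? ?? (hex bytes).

  after D0: wrote 2B at 0x13 = 5bdd
  after D1: wrote 4B at 0x14 = feeb7dc6
  after D2: wrote 6B at 0x0d = 325bdd34206a
  after D3: wrote 4B at 0x05 = 5bfeeb7d
  after D4: wrote 7B at 0x06 = 34206a5bfeeb7d
  after D5: wrote 2B at 0x15 = 6a5b
query mem[0x15]=0x6a, mem[0x0e]=0x5b, mem[0x04]=0x20

MEM[0x15,0x0e,0x04] = 6a 5b 20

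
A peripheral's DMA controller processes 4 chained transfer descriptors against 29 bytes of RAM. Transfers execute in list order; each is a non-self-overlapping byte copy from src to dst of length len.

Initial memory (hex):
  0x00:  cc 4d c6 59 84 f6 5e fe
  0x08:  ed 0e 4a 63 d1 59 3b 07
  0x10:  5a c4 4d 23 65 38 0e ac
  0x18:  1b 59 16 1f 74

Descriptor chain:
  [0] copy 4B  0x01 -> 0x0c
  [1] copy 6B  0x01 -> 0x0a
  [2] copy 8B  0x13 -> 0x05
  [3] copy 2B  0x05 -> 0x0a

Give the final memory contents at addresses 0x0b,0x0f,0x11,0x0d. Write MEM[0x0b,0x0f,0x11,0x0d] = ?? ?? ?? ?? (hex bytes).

  after D0: wrote 4B at 0x0c = 4dc65984
  after D1: wrote 6B at 0x0a = 4dc65984f65e
  after D2: wrote 8B at 0x05 = 2365380eac1b5916
  after D3: wrote 2B at 0x0a = 2365
query mem[0x0b]=0x65, mem[0x0f]=0x5e, mem[0x11]=0xc4, mem[0x0d]=0x84

MEM[0x0b,0x0f,0x11,0x0d] = 65 5e c4 84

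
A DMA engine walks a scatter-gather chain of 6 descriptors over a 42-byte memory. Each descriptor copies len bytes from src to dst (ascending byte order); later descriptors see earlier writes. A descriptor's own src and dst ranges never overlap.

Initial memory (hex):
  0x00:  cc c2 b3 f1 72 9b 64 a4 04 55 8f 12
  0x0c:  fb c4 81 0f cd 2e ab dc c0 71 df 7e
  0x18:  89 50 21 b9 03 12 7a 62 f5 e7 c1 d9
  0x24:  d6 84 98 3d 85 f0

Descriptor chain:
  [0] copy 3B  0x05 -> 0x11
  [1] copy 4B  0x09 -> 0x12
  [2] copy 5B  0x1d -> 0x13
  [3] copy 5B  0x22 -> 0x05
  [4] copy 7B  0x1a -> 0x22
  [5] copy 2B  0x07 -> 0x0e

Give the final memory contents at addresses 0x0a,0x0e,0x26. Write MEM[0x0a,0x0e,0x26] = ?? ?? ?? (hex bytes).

[0] 0x05->0x11 len=3 : 9b 64 a4
[1] 0x09->0x12 len=4 : 55 8f 12 fb
[2] 0x1d->0x13 len=5 : 12 7a 62 f5 e7
[3] 0x22->0x05 len=5 : c1 d9 d6 84 98
[4] 0x1a->0x22 len=7 : 21 b9 03 12 7a 62 f5
[5] 0x07->0x0e len=2 : d6 84
query mem[0x0a]=0x8f, mem[0x0e]=0xd6, mem[0x26]=0x7a

MEM[0x0a,0x0e,0x26] = 8f d6 7a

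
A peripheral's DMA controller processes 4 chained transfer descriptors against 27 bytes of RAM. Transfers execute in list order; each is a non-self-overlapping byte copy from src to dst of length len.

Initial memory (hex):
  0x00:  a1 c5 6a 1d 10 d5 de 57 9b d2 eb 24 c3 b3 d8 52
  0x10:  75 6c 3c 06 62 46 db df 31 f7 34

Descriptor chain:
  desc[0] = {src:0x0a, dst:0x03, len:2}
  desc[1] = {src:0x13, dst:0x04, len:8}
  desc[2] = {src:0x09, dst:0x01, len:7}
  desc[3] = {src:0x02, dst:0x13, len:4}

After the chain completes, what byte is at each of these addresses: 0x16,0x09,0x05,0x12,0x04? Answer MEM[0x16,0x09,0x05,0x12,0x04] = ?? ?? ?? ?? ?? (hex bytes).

MEM[0x16,0x09,0x05,0x12,0x04] = b3 31 b3 3c c3

D0: mem[0x03..0x04] <- [eb 24]
D1: mem[0x04..0x0b] <- [06 62 46 db df 31 f7 34]
D2: mem[0x01..0x07] <- [31 f7 34 c3 b3 d8 52]
D3: mem[0x13..0x16] <- [f7 34 c3 b3]
query mem[0x16]=0xb3, mem[0x09]=0x31, mem[0x05]=0xb3, mem[0x12]=0x3c, mem[0x04]=0xc3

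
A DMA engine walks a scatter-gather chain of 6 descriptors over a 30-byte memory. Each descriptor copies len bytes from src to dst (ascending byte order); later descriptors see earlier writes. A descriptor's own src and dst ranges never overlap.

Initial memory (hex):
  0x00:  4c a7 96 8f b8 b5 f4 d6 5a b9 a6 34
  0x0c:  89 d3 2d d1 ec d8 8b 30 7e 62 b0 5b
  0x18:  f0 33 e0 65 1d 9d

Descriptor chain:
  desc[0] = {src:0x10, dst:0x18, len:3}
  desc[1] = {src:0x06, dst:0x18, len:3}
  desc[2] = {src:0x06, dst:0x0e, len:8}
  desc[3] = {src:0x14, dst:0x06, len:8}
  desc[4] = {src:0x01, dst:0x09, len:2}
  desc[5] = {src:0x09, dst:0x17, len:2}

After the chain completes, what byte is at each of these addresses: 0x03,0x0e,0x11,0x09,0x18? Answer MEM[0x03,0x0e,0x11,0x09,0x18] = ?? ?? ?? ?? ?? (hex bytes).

MEM[0x03,0x0e,0x11,0x09,0x18] = 8f f4 b9 a7 96

D0: mem[0x18..0x1a] <- [ec d8 8b]
D1: mem[0x18..0x1a] <- [f4 d6 5a]
D2: mem[0x0e..0x15] <- [f4 d6 5a b9 a6 34 89 d3]
D3: mem[0x06..0x0d] <- [89 d3 b0 5b f4 d6 5a 65]
D4: mem[0x09..0x0a] <- [a7 96]
D5: mem[0x17..0x18] <- [a7 96]
query mem[0x03]=0x8f, mem[0x0e]=0xf4, mem[0x11]=0xb9, mem[0x09]=0xa7, mem[0x18]=0x96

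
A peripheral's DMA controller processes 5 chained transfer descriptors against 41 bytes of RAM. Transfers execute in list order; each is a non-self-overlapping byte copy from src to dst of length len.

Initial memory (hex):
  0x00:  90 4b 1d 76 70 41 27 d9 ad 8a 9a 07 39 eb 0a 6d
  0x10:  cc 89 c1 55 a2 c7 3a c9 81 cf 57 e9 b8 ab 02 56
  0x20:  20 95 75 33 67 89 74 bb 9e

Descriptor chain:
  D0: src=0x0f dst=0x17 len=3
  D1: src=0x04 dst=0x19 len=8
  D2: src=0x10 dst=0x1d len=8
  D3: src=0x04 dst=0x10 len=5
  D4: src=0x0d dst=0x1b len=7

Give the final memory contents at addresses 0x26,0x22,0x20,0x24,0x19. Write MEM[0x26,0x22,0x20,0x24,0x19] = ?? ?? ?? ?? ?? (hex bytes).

MEM[0x26,0x22,0x20,0x24,0x19] = 74 c7 27 6d 70

[0] 0x0f->0x17 len=3 : 6d cc 89
[1] 0x04->0x19 len=8 : 70 41 27 d9 ad 8a 9a 07
[2] 0x10->0x1d len=8 : cc 89 c1 55 a2 c7 3a 6d
[3] 0x04->0x10 len=5 : 70 41 27 d9 ad
[4] 0x0d->0x1b len=7 : eb 0a 6d 70 41 27 d9
query mem[0x26]=0x74, mem[0x22]=0xc7, mem[0x20]=0x27, mem[0x24]=0x6d, mem[0x19]=0x70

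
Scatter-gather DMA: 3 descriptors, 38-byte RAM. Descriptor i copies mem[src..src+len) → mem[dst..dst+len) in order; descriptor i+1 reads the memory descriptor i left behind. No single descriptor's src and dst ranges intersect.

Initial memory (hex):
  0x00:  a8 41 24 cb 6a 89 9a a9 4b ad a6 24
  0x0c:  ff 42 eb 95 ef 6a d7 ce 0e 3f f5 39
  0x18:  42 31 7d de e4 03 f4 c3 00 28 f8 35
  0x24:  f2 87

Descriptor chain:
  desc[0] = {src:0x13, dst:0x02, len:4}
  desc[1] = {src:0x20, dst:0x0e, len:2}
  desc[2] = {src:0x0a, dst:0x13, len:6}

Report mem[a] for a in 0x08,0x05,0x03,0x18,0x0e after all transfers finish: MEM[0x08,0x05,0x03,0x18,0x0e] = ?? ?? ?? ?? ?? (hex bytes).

MEM[0x08,0x05,0x03,0x18,0x0e] = 4b f5 0e 28 00

[0] 0x13->0x02 len=4 : ce 0e 3f f5
[1] 0x20->0x0e len=2 : 00 28
[2] 0x0a->0x13 len=6 : a6 24 ff 42 00 28
query mem[0x08]=0x4b, mem[0x05]=0xf5, mem[0x03]=0x0e, mem[0x18]=0x28, mem[0x0e]=0x00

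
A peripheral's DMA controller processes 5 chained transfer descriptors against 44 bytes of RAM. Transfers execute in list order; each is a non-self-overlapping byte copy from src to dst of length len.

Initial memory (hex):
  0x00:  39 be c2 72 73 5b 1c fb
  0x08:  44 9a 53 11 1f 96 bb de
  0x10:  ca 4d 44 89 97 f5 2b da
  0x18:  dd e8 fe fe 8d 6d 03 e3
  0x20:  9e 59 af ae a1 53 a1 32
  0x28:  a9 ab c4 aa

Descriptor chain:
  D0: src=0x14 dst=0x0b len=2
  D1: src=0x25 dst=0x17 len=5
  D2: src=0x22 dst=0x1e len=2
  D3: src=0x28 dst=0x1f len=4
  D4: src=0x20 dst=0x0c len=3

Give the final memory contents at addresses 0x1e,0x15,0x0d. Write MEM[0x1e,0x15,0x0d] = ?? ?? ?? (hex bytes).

MEM[0x1e,0x15,0x0d] = af f5 c4

[0] 0x14->0x0b len=2 : 97 f5
[1] 0x25->0x17 len=5 : 53 a1 32 a9 ab
[2] 0x22->0x1e len=2 : af ae
[3] 0x28->0x1f len=4 : a9 ab c4 aa
[4] 0x20->0x0c len=3 : ab c4 aa
query mem[0x1e]=0xaf, mem[0x15]=0xf5, mem[0x0d]=0xc4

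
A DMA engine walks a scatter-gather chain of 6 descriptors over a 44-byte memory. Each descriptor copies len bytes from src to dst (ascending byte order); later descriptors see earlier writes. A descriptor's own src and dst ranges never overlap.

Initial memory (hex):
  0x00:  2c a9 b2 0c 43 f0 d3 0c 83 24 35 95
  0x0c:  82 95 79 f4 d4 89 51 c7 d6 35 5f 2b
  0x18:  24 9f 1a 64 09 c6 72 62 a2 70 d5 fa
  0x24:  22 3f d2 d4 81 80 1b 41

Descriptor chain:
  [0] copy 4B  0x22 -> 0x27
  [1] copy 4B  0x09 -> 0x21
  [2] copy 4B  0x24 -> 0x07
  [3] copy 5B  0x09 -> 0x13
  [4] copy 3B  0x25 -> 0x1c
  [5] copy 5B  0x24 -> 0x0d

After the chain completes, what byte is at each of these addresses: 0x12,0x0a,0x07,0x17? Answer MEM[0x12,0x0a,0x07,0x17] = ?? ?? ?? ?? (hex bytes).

MEM[0x12,0x0a,0x07,0x17] = 51 d5 82 95

#0 dst[0x27+4] := {0xd5,0xfa,0x22,0x3f}
#1 dst[0x21+4] := {0x24,0x35,0x95,0x82}
#2 dst[0x07+4] := {0x82,0x3f,0xd2,0xd5}
#3 dst[0x13+5] := {0xd2,0xd5,0x95,0x82,0x95}
#4 dst[0x1c+3] := {0x3f,0xd2,0xd5}
#5 dst[0x0d+5] := {0x82,0x3f,0xd2,0xd5,0xfa}
query mem[0x12]=0x51, mem[0x0a]=0xd5, mem[0x07]=0x82, mem[0x17]=0x95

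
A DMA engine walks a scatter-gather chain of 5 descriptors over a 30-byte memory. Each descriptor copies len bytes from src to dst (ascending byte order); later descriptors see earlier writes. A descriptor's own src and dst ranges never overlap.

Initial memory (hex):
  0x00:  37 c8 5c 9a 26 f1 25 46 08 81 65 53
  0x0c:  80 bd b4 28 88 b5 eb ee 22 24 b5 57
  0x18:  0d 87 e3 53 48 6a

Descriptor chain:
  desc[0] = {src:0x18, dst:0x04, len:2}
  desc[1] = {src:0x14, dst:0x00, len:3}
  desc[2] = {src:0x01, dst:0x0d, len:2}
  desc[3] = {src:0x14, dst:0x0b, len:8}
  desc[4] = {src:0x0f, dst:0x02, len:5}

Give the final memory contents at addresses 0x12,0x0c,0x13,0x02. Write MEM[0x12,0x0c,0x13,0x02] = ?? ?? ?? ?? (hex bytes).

MEM[0x12,0x0c,0x13,0x02] = 53 24 ee 0d

#0 dst[0x04+2] := {0x0d,0x87}
#1 dst[0x00+3] := {0x22,0x24,0xb5}
#2 dst[0x0d+2] := {0x24,0xb5}
#3 dst[0x0b+8] := {0x22,0x24,0xb5,0x57,0x0d,0x87,0xe3,0x53}
#4 dst[0x02+5] := {0x0d,0x87,0xe3,0x53,0xee}
query mem[0x12]=0x53, mem[0x0c]=0x24, mem[0x13]=0xee, mem[0x02]=0x0d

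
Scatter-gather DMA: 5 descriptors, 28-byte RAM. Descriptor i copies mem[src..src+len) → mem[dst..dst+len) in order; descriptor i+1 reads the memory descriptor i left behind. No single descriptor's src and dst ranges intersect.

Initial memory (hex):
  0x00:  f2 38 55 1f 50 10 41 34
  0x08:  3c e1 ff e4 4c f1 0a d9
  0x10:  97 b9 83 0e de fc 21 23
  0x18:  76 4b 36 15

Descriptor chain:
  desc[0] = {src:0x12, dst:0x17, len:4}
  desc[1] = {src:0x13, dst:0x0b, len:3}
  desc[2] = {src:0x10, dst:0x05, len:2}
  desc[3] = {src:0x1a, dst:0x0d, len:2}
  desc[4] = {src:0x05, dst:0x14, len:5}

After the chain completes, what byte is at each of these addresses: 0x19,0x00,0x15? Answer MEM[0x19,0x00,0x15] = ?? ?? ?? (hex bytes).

MEM[0x19,0x00,0x15] = de f2 b9

D0: mem[0x17..0x1a] <- [83 0e de fc]
D1: mem[0x0b..0x0d] <- [0e de fc]
D2: mem[0x05..0x06] <- [97 b9]
D3: mem[0x0d..0x0e] <- [fc 15]
D4: mem[0x14..0x18] <- [97 b9 34 3c e1]
query mem[0x19]=0xde, mem[0x00]=0xf2, mem[0x15]=0xb9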